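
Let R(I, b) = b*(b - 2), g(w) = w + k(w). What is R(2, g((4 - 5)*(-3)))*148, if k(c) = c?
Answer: 3552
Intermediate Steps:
g(w) = 2*w (g(w) = w + w = 2*w)
R(I, b) = b*(-2 + b)
R(2, g((4 - 5)*(-3)))*148 = ((2*((4 - 5)*(-3)))*(-2 + 2*((4 - 5)*(-3))))*148 = ((2*(-1*(-3)))*(-2 + 2*(-1*(-3))))*148 = ((2*3)*(-2 + 2*3))*148 = (6*(-2 + 6))*148 = (6*4)*148 = 24*148 = 3552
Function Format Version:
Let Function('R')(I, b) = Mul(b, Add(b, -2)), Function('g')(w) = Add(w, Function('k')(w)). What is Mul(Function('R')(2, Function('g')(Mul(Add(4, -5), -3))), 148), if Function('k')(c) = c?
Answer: 3552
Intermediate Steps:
Function('g')(w) = Mul(2, w) (Function('g')(w) = Add(w, w) = Mul(2, w))
Function('R')(I, b) = Mul(b, Add(-2, b))
Mul(Function('R')(2, Function('g')(Mul(Add(4, -5), -3))), 148) = Mul(Mul(Mul(2, Mul(Add(4, -5), -3)), Add(-2, Mul(2, Mul(Add(4, -5), -3)))), 148) = Mul(Mul(Mul(2, Mul(-1, -3)), Add(-2, Mul(2, Mul(-1, -3)))), 148) = Mul(Mul(Mul(2, 3), Add(-2, Mul(2, 3))), 148) = Mul(Mul(6, Add(-2, 6)), 148) = Mul(Mul(6, 4), 148) = Mul(24, 148) = 3552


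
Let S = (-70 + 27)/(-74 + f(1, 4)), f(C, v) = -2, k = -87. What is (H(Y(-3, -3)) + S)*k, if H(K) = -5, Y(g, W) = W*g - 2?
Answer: 29319/76 ≈ 385.78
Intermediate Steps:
Y(g, W) = -2 + W*g
S = 43/76 (S = (-70 + 27)/(-74 - 2) = -43/(-76) = -43*(-1/76) = 43/76 ≈ 0.56579)
(H(Y(-3, -3)) + S)*k = (-5 + 43/76)*(-87) = -337/76*(-87) = 29319/76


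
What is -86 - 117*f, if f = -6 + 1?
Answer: 499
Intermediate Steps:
f = -5
-86 - 117*f = -86 - 117*(-5) = -86 + 585 = 499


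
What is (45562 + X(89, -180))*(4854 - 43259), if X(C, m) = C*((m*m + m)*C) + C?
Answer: -9803270707755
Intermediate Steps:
X(C, m) = C + C²*(m + m²) (X(C, m) = C*((m² + m)*C) + C = C*((m + m²)*C) + C = C*(C*(m + m²)) + C = C²*(m + m²) + C = C + C²*(m + m²))
(45562 + X(89, -180))*(4854 - 43259) = (45562 + 89*(1 + 89*(-180) + 89*(-180)²))*(4854 - 43259) = (45562 + 89*(1 - 16020 + 89*32400))*(-38405) = (45562 + 89*(1 - 16020 + 2883600))*(-38405) = (45562 + 89*2867581)*(-38405) = (45562 + 255214709)*(-38405) = 255260271*(-38405) = -9803270707755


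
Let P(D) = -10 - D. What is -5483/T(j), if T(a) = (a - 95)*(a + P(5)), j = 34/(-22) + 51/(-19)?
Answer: -239502923/83350041 ≈ -2.8735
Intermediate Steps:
j = -884/209 (j = 34*(-1/22) + 51*(-1/19) = -17/11 - 51/19 = -884/209 ≈ -4.2297)
T(a) = (-95 + a)*(-15 + a) (T(a) = (a - 95)*(a + (-10 - 1*5)) = (-95 + a)*(a + (-10 - 5)) = (-95 + a)*(a - 15) = (-95 + a)*(-15 + a))
-5483/T(j) = -5483/(1425 + (-884/209)**2 - 110*(-884/209)) = -5483/(1425 + 781456/43681 + 8840/19) = -5483/83350041/43681 = -5483*43681/83350041 = -239502923/83350041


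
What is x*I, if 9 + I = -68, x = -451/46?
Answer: 34727/46 ≈ 754.93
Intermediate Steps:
x = -451/46 (x = -451*1/46 = -451/46 ≈ -9.8044)
I = -77 (I = -9 - 68 = -77)
x*I = -451/46*(-77) = 34727/46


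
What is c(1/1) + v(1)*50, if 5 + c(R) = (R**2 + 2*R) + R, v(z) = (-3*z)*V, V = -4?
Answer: 599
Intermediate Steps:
v(z) = 12*z (v(z) = -3*z*(-4) = 12*z)
c(R) = -5 + R**2 + 3*R (c(R) = -5 + ((R**2 + 2*R) + R) = -5 + (R**2 + 3*R) = -5 + R**2 + 3*R)
c(1/1) + v(1)*50 = (-5 + (1/1)**2 + 3/1) + (12*1)*50 = (-5 + 1**2 + 3*1) + 12*50 = (-5 + 1 + 3) + 600 = -1 + 600 = 599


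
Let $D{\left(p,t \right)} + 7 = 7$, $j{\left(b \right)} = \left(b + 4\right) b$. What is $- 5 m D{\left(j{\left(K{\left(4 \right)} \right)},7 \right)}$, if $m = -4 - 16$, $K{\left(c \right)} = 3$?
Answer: $0$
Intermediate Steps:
$j{\left(b \right)} = b \left(4 + b\right)$ ($j{\left(b \right)} = \left(4 + b\right) b = b \left(4 + b\right)$)
$D{\left(p,t \right)} = 0$ ($D{\left(p,t \right)} = -7 + 7 = 0$)
$m = -20$
$- 5 m D{\left(j{\left(K{\left(4 \right)} \right)},7 \right)} = \left(-5\right) \left(-20\right) 0 = 100 \cdot 0 = 0$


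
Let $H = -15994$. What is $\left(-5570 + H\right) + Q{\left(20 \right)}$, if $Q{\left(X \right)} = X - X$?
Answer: $-21564$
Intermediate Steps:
$Q{\left(X \right)} = 0$
$\left(-5570 + H\right) + Q{\left(20 \right)} = \left(-5570 - 15994\right) + 0 = -21564 + 0 = -21564$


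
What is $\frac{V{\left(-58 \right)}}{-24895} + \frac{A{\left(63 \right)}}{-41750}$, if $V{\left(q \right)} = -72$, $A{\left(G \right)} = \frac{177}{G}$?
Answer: $\frac{12331439}{4365338250} \approx 0.0028249$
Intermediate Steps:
$\frac{V{\left(-58 \right)}}{-24895} + \frac{A{\left(63 \right)}}{-41750} = - \frac{72}{-24895} + \frac{177 \cdot \frac{1}{63}}{-41750} = \left(-72\right) \left(- \frac{1}{24895}\right) + 177 \cdot \frac{1}{63} \left(- \frac{1}{41750}\right) = \frac{72}{24895} + \frac{59}{21} \left(- \frac{1}{41750}\right) = \frac{72}{24895} - \frac{59}{876750} = \frac{12331439}{4365338250}$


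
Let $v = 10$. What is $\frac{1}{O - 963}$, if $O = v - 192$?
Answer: $- \frac{1}{1145} \approx -0.00087336$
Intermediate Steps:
$O = -182$ ($O = 10 - 192 = -182$)
$\frac{1}{O - 963} = \frac{1}{-182 - 963} = \frac{1}{-1145} = - \frac{1}{1145}$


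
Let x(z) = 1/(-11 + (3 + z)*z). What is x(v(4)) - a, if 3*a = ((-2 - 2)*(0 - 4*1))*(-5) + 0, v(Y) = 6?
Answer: 3443/129 ≈ 26.690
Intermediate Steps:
x(z) = 1/(-11 + z*(3 + z))
a = -80/3 (a = (((-2 - 2)*(0 - 4*1))*(-5) + 0)/3 = (-4*(0 - 4)*(-5) + 0)/3 = (-4*(-4)*(-5) + 0)/3 = (16*(-5) + 0)/3 = (-80 + 0)/3 = (1/3)*(-80) = -80/3 ≈ -26.667)
x(v(4)) - a = 1/(-11 + 6**2 + 3*6) - 1*(-80/3) = 1/(-11 + 36 + 18) + 80/3 = 1/43 + 80/3 = 3443/129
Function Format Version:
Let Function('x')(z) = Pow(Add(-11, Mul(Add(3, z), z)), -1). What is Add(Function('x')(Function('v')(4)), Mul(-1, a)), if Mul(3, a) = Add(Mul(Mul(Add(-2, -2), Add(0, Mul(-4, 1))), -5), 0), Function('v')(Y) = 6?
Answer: Rational(3443, 129) ≈ 26.690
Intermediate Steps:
Function('x')(z) = Pow(Add(-11, Mul(z, Add(3, z))), -1)
a = Rational(-80, 3) (a = Mul(Rational(1, 3), Add(Mul(Mul(Add(-2, -2), Add(0, Mul(-4, 1))), -5), 0)) = Mul(Rational(1, 3), Add(Mul(Mul(-4, Add(0, -4)), -5), 0)) = Mul(Rational(1, 3), Add(Mul(Mul(-4, -4), -5), 0)) = Mul(Rational(1, 3), Add(Mul(16, -5), 0)) = Mul(Rational(1, 3), Add(-80, 0)) = Mul(Rational(1, 3), -80) = Rational(-80, 3) ≈ -26.667)
Add(Function('x')(Function('v')(4)), Mul(-1, a)) = Add(Pow(Add(-11, Pow(6, 2), Mul(3, 6)), -1), Mul(-1, Rational(-80, 3))) = Add(Pow(Add(-11, 36, 18), -1), Rational(80, 3)) = Add(Pow(43, -1), Rational(80, 3)) = Add(Rational(1, 43), Rational(80, 3)) = Rational(3443, 129)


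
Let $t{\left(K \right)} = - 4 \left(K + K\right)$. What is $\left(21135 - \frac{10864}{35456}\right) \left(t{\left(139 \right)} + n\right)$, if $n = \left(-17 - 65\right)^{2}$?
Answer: $\frac{65708776843}{554} \approx 1.1861 \cdot 10^{8}$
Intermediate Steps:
$t{\left(K \right)} = - 8 K$ ($t{\left(K \right)} = - 4 \cdot 2 K = - 8 K$)
$n = 6724$ ($n = \left(-82\right)^{2} = 6724$)
$\left(21135 - \frac{10864}{35456}\right) \left(t{\left(139 \right)} + n\right) = \left(21135 - \frac{10864}{35456}\right) \left(\left(-8\right) 139 + 6724\right) = \left(21135 - \frac{679}{2216}\right) \left(-1112 + 6724\right) = \left(21135 - \frac{679}{2216}\right) 5612 = \frac{46834481}{2216} \cdot 5612 = \frac{65708776843}{554}$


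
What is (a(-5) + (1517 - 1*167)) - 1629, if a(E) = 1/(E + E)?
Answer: -2791/10 ≈ -279.10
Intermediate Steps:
a(E) = 1/(2*E)
(a(-5) + (1517 - 1*167)) - 1629 = ((1/2)/(-5) + (1517 - 1*167)) - 1629 = ((1/2)*(-1/5) + (1517 - 167)) - 1629 = (-1/10 + 1350) - 1629 = 13499/10 - 1629 = -2791/10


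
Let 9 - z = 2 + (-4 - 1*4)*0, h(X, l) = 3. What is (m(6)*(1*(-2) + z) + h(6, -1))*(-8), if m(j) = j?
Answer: -264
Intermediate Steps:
z = 7 (z = 9 - (2 + (-4 - 1*4)*0) = 9 - (2 + (-4 - 4)*0) = 9 - (2 - 8*0) = 9 - (2 + 0) = 9 - 1*2 = 9 - 2 = 7)
(m(6)*(1*(-2) + z) + h(6, -1))*(-8) = (6*(1*(-2) + 7) + 3)*(-8) = (6*(-2 + 7) + 3)*(-8) = (6*5 + 3)*(-8) = (30 + 3)*(-8) = 33*(-8) = -264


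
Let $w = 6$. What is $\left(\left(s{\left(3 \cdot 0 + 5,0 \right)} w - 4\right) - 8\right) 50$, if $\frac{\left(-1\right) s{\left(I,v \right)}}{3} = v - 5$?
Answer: $3900$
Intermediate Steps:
$s{\left(I,v \right)} = 15 - 3 v$ ($s{\left(I,v \right)} = - 3 \left(v - 5\right) = - 3 \left(-5 + v\right) = 15 - 3 v$)
$\left(\left(s{\left(3 \cdot 0 + 5,0 \right)} w - 4\right) - 8\right) 50 = \left(\left(\left(15 - 0\right) 6 - 4\right) - 8\right) 50 = \left(\left(\left(15 + 0\right) 6 - 4\right) - 8\right) 50 = \left(\left(15 \cdot 6 - 4\right) - 8\right) 50 = \left(\left(90 - 4\right) - 8\right) 50 = \left(86 - 8\right) 50 = 78 \cdot 50 = 3900$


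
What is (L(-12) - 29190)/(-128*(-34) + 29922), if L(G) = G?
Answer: -14601/17137 ≈ -0.85202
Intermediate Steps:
(L(-12) - 29190)/(-128*(-34) + 29922) = (-12 - 29190)/(-128*(-34) + 29922) = -29202/(4352 + 29922) = -29202/34274 = -29202*1/34274 = -14601/17137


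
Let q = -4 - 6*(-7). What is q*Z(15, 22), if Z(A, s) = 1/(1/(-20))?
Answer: -760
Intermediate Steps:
Z(A, s) = -20 (Z(A, s) = 1/(-1/20) = -20)
q = 38 (q = -4 + 42 = 38)
q*Z(15, 22) = 38*(-20) = -760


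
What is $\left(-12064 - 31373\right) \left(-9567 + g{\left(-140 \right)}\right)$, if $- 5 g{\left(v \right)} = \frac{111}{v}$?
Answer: $\frac{290888423793}{700} \approx 4.1556 \cdot 10^{8}$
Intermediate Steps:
$g{\left(v \right)} = - \frac{111}{5 v}$ ($g{\left(v \right)} = - \frac{111 \frac{1}{v}}{5} = - \frac{111}{5 v}$)
$\left(-12064 - 31373\right) \left(-9567 + g{\left(-140 \right)}\right) = \left(-12064 - 31373\right) \left(-9567 - \frac{111}{5 \left(-140\right)}\right) = - 43437 \left(-9567 - - \frac{111}{700}\right) = - 43437 \left(-9567 + \frac{111}{700}\right) = \left(-43437\right) \left(- \frac{6696789}{700}\right) = \frac{290888423793}{700}$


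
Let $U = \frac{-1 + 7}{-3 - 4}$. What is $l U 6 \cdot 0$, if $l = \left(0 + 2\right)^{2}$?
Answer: $0$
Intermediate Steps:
$U = - \frac{6}{7}$ ($U = \frac{6}{-7} = 6 \left(- \frac{1}{7}\right) = - \frac{6}{7} \approx -0.85714$)
$l = 4$ ($l = 2^{2} = 4$)
$l U 6 \cdot 0 = 4 \left(- \frac{6}{7}\right) 6 \cdot 0 = 4 \left(\left(- \frac{36}{7}\right) 0\right) = 4 \cdot 0 = 0$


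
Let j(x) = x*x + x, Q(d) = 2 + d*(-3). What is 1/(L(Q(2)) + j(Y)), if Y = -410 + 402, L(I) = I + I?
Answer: 1/48 ≈ 0.020833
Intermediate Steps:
Q(d) = 2 - 3*d
L(I) = 2*I
Y = -8
j(x) = x + x**2 (j(x) = x**2 + x = x + x**2)
1/(L(Q(2)) + j(Y)) = 1/(2*(2 - 3*2) - 8*(1 - 8)) = 1/(2*(2 - 6) - 8*(-7)) = 1/(2*(-4) + 56) = 1/(-8 + 56) = 1/48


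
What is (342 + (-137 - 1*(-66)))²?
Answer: 73441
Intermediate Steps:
(342 + (-137 - 1*(-66)))² = (342 + (-137 + 66))² = (342 - 71)² = 271² = 73441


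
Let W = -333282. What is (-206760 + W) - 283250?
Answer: -823292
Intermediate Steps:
(-206760 + W) - 283250 = (-206760 - 333282) - 283250 = -540042 - 283250 = -823292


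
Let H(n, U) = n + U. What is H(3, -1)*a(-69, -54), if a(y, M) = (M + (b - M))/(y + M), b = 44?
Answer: -88/123 ≈ -0.71545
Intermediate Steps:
H(n, U) = U + n
a(y, M) = 44/(M + y) (a(y, M) = (M + (44 - M))/(y + M) = 44/(M + y))
H(3, -1)*a(-69, -54) = (-1 + 3)*(44/(-54 - 69)) = 2*(44/(-123)) = 2*(44*(-1/123)) = 2*(-44/123) = -88/123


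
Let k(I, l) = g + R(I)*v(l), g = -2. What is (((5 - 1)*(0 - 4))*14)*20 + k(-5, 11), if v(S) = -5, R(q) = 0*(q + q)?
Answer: -4482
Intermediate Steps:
R(q) = 0 (R(q) = 0*(2*q) = 0)
k(I, l) = -2 (k(I, l) = -2 + 0*(-5) = -2 + 0 = -2)
(((5 - 1)*(0 - 4))*14)*20 + k(-5, 11) = (((5 - 1)*(0 - 4))*14)*20 - 2 = ((4*(-4))*14)*20 - 2 = -16*14*20 - 2 = -224*20 - 2 = -4480 - 2 = -4482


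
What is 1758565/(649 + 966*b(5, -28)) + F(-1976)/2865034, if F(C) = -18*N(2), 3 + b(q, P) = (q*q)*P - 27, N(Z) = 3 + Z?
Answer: -148188586000/59367802031 ≈ -2.4961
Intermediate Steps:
b(q, P) = -30 + P*q**2 (b(q, P) = -3 + ((q*q)*P - 27) = -3 + (q**2*P - 27) = -3 + (P*q**2 - 27) = -3 + (-27 + P*q**2) = -30 + P*q**2)
F(C) = -90 (F(C) = -18*(3 + 2) = -18*5 = -90)
1758565/(649 + 966*b(5, -28)) + F(-1976)/2865034 = 1758565/(649 + 966*(-30 - 28*5**2)) - 90/2865034 = 1758565/(649 + 966*(-30 - 28*25)) - 90*1/2865034 = 1758565/(649 + 966*(-30 - 700)) - 45/1432517 = 1758565/(649 + 966*(-730)) - 45/1432517 = 1758565/(649 - 705180) - 45/1432517 = 1758565/(-704531) - 45/1432517 = 1758565*(-1/704531) - 45/1432517 = -103445/41443 - 45/1432517 = -148188586000/59367802031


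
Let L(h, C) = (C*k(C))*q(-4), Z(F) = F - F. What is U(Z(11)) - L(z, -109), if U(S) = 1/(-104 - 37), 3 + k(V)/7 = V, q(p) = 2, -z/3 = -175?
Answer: -24098593/141 ≈ -1.7091e+5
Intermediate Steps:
z = 525 (z = -3*(-175) = 525)
Z(F) = 0
k(V) = -21 + 7*V
U(S) = -1/141 (U(S) = 1/(-141) = -1/141)
L(h, C) = 2*C*(-21 + 7*C) (L(h, C) = (C*(-21 + 7*C))*2 = 2*C*(-21 + 7*C))
U(Z(11)) - L(z, -109) = -1/141 - 14*(-109)*(-3 - 109) = -1/141 - 14*(-109)*(-112) = -1/141 - 1*170912 = -1/141 - 170912 = -24098593/141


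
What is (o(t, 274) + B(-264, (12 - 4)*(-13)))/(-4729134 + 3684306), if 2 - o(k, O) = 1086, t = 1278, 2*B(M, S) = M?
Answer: 304/261207 ≈ 0.0011638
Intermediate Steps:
B(M, S) = M/2
o(k, O) = -1084 (o(k, O) = 2 - 1*1086 = 2 - 1086 = -1084)
(o(t, 274) + B(-264, (12 - 4)*(-13)))/(-4729134 + 3684306) = (-1084 + (½)*(-264))/(-4729134 + 3684306) = (-1084 - 132)/(-1044828) = -1216*(-1/1044828) = 304/261207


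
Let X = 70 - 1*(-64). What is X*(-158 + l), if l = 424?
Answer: 35644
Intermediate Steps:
X = 134 (X = 70 + 64 = 134)
X*(-158 + l) = 134*(-158 + 424) = 134*266 = 35644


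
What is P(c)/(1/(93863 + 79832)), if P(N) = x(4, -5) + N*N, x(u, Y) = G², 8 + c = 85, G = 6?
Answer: 1036090675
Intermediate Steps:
c = 77 (c = -8 + 85 = 77)
x(u, Y) = 36 (x(u, Y) = 6² = 36)
P(N) = 36 + N² (P(N) = 36 + N*N = 36 + N²)
P(c)/(1/(93863 + 79832)) = (36 + 77²)/(1/(93863 + 79832)) = (36 + 5929)/(1/173695) = 5965/(1/173695) = 5965*173695 = 1036090675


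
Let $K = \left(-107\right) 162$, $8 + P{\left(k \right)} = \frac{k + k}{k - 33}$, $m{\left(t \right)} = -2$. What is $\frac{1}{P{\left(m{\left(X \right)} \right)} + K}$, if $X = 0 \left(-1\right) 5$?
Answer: $- \frac{35}{606966} \approx -5.7664 \cdot 10^{-5}$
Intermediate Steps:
$X = 0$ ($X = 0 \cdot 5 = 0$)
$P{\left(k \right)} = -8 + \frac{2 k}{-33 + k}$ ($P{\left(k \right)} = -8 + \frac{k + k}{k - 33} = -8 + \frac{2 k}{-33 + k}$)
$K = -17334$
$\frac{1}{P{\left(m{\left(X \right)} \right)} + K} = \frac{1}{\frac{6 \left(44 - -2\right)}{-33 - 2} - 17334} = \frac{1}{\frac{6 \left(44 + 2\right)}{-35} - 17334} = \frac{1}{6 \left(- \frac{1}{35}\right) 46 - 17334} = \frac{1}{- \frac{276}{35} - 17334} = \frac{1}{- \frac{606966}{35}} = - \frac{35}{606966}$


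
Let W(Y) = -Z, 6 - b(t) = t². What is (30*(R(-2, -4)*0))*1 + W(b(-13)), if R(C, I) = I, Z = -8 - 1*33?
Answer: 41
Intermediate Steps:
Z = -41 (Z = -8 - 33 = -41)
b(t) = 6 - t²
W(Y) = 41 (W(Y) = -1*(-41) = 41)
(30*(R(-2, -4)*0))*1 + W(b(-13)) = (30*(-4*0))*1 + 41 = (30*0)*1 + 41 = 0*1 + 41 = 0 + 41 = 41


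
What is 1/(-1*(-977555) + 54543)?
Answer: 1/1032098 ≈ 9.6890e-7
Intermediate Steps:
1/(-1*(-977555) + 54543) = 1/(977555 + 54543) = 1/1032098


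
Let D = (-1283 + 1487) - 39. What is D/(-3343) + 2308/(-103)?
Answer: -7732639/344329 ≈ -22.457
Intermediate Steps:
D = 165 (D = 204 - 39 = 165)
D/(-3343) + 2308/(-103) = 165/(-3343) + 2308/(-103) = 165*(-1/3343) + 2308*(-1/103) = -165/3343 - 2308/103 = -7732639/344329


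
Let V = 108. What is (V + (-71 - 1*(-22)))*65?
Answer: 3835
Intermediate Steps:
(V + (-71 - 1*(-22)))*65 = (108 + (-71 - 1*(-22)))*65 = (108 + (-71 + 22))*65 = (108 - 49)*65 = 59*65 = 3835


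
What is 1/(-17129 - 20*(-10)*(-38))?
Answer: -1/24729 ≈ -4.0438e-5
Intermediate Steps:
1/(-17129 - 20*(-10)*(-38)) = 1/(-17129 + 200*(-38)) = 1/(-17129 - 7600) = 1/(-24729) = -1/24729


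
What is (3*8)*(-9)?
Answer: -216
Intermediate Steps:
(3*8)*(-9) = 24*(-9) = -216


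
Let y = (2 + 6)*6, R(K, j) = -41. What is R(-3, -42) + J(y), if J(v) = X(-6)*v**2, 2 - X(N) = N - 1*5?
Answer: 29911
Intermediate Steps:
X(N) = 7 - N (X(N) = 2 - (N - 1*5) = 2 - (N - 5) = 2 - (-5 + N) = 2 + (5 - N) = 7 - N)
y = 48 (y = 8*6 = 48)
J(v) = 13*v**2 (J(v) = (7 - 1*(-6))*v**2 = (7 + 6)*v**2 = 13*v**2)
R(-3, -42) + J(y) = -41 + 13*48**2 = -41 + 13*2304 = -41 + 29952 = 29911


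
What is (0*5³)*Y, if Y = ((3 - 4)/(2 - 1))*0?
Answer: 0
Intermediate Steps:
Y = 0 (Y = -1/1*0 = -1*1*0 = -1*0 = 0)
(0*5³)*Y = (0*5³)*0 = (0*125)*0 = 0*0 = 0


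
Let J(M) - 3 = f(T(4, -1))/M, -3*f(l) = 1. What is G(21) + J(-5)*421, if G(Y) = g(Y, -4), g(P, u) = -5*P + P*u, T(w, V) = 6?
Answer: 16531/15 ≈ 1102.1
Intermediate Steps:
f(l) = -1/3 (f(l) = -1/3*1 = -1/3)
J(M) = 3 - 1/(3*M)
G(Y) = -9*Y (G(Y) = Y*(-5 - 4) = Y*(-9) = -9*Y)
G(21) + J(-5)*421 = -9*21 + (3 - 1/3/(-5))*421 = -189 + (3 - 1/3*(-1/5))*421 = -189 + (3 + 1/15)*421 = -189 + (46/15)*421 = -189 + 19366/15 = 16531/15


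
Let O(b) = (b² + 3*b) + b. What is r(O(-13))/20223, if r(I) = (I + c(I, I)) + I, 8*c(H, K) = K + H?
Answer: 39/2996 ≈ 0.013017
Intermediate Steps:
c(H, K) = H/8 + K/8 (c(H, K) = (K + H)/8 = (H + K)/8 = H/8 + K/8)
O(b) = b² + 4*b
r(I) = 9*I/4 (r(I) = (I + (I/8 + I/8)) + I = (I + I/4) + I = 5*I/4 + I = 9*I/4)
r(O(-13))/20223 = (9*(-13*(4 - 13))/4)/20223 = (9*(-13*(-9))/4)*(1/20223) = ((9/4)*117)*(1/20223) = (1053/4)*(1/20223) = 39/2996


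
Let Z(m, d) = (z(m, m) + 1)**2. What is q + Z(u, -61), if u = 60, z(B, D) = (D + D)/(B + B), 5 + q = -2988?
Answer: -2989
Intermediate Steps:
q = -2993 (q = -5 - 2988 = -2993)
z(B, D) = D/B (z(B, D) = (2*D)/((2*B)) = (2*D)*(1/(2*B)) = D/B)
Z(m, d) = 4 (Z(m, d) = (m/m + 1)**2 = (1 + 1)**2 = 2**2 = 4)
q + Z(u, -61) = -2993 + 4 = -2989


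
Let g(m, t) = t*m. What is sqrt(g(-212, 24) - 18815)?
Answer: I*sqrt(23903) ≈ 154.61*I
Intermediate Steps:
g(m, t) = m*t
sqrt(g(-212, 24) - 18815) = sqrt(-212*24 - 18815) = sqrt(-5088 - 18815) = sqrt(-23903) = I*sqrt(23903)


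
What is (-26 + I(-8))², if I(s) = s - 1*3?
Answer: 1369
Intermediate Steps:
I(s) = -3 + s (I(s) = s - 3 = -3 + s)
(-26 + I(-8))² = (-26 + (-3 - 8))² = (-26 - 11)² = (-37)² = 1369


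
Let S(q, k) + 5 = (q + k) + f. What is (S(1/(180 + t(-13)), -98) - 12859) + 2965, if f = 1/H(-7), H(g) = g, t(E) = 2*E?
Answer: -219937/22 ≈ -9997.1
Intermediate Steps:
f = -⅐ (f = 1/(-7) = -⅐ ≈ -0.14286)
S(q, k) = -36/7 + k + q (S(q, k) = -5 + ((q + k) - ⅐) = -5 + ((k + q) - ⅐) = -5 + (-⅐ + k + q) = -36/7 + k + q)
(S(1/(180 + t(-13)), -98) - 12859) + 2965 = ((-36/7 - 98 + 1/(180 + 2*(-13))) - 12859) + 2965 = ((-36/7 - 98 + 1/(180 - 26)) - 12859) + 2965 = ((-36/7 - 98 + 1/154) - 12859) + 2965 = (-2269/22 - 12859) + 2965 = -285167/22 + 2965 = -219937/22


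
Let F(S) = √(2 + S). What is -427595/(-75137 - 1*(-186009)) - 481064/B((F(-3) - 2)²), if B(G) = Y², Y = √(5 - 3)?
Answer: -26668691499/110872 ≈ -2.4054e+5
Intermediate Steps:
Y = √2 ≈ 1.4142
B(G) = 2 (B(G) = (√2)² = 2)
-427595/(-75137 - 1*(-186009)) - 481064/B((F(-3) - 2)²) = -427595/(-75137 - 1*(-186009)) - 481064/2 = -427595/(-75137 + 186009) - 481064*½ = -427595/110872 - 240532 = -26668691499/110872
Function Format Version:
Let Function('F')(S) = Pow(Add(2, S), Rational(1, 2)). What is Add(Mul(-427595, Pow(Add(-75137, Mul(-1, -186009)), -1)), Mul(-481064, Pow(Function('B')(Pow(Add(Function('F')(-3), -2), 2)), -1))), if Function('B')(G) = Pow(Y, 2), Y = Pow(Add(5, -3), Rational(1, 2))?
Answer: Rational(-26668691499, 110872) ≈ -2.4054e+5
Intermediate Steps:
Y = Pow(2, Rational(1, 2)) ≈ 1.4142
Function('B')(G) = 2 (Function('B')(G) = Pow(Pow(2, Rational(1, 2)), 2) = 2)
Add(Mul(-427595, Pow(Add(-75137, Mul(-1, -186009)), -1)), Mul(-481064, Pow(Function('B')(Pow(Add(Function('F')(-3), -2), 2)), -1))) = Add(Mul(-427595, Pow(Add(-75137, Mul(-1, -186009)), -1)), Mul(-481064, Pow(2, -1))) = Add(Mul(-427595, Pow(Add(-75137, 186009), -1)), Mul(-481064, Rational(1, 2))) = Add(Mul(-427595, Pow(110872, -1)), -240532) = Add(Mul(-427595, Rational(1, 110872)), -240532) = Add(Rational(-427595, 110872), -240532) = Rational(-26668691499, 110872)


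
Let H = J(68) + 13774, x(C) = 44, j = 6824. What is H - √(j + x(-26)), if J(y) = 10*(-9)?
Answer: 13684 - 2*√1717 ≈ 13601.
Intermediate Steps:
J(y) = -90
H = 13684 (H = -90 + 13774 = 13684)
H - √(j + x(-26)) = 13684 - √(6824 + 44) = 13684 - √6868 = 13684 - 2*√1717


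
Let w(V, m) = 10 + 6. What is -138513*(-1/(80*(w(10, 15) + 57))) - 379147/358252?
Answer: 11852085199/523047920 ≈ 22.660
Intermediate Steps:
w(V, m) = 16
-138513*(-1/(80*(w(10, 15) + 57))) - 379147/358252 = -138513*(-1/(80*(16 + 57))) - 379147/358252 = -138513/((-80*73)) - 379147*1/358252 = -138513/(-5840) - 379147/358252 = -138513*(-1/5840) - 379147/358252 = 138513/5840 - 379147/358252 = 11852085199/523047920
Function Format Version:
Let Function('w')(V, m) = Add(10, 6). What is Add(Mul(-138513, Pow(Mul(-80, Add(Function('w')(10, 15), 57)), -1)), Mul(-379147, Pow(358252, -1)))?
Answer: Rational(11852085199, 523047920) ≈ 22.660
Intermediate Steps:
Function('w')(V, m) = 16
Add(Mul(-138513, Pow(Mul(-80, Add(Function('w')(10, 15), 57)), -1)), Mul(-379147, Pow(358252, -1))) = Add(Mul(-138513, Pow(Mul(-80, Add(16, 57)), -1)), Mul(-379147, Pow(358252, -1))) = Add(Mul(-138513, Pow(Mul(-80, 73), -1)), Mul(-379147, Rational(1, 358252))) = Add(Mul(-138513, Pow(-5840, -1)), Rational(-379147, 358252)) = Add(Mul(-138513, Rational(-1, 5840)), Rational(-379147, 358252)) = Add(Rational(138513, 5840), Rational(-379147, 358252)) = Rational(11852085199, 523047920)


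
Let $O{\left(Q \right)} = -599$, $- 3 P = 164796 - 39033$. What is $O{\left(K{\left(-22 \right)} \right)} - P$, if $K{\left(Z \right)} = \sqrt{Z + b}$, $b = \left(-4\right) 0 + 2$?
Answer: $41322$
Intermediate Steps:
$b = 2$ ($b = 0 + 2 = 2$)
$K{\left(Z \right)} = \sqrt{2 + Z}$ ($K{\left(Z \right)} = \sqrt{Z + 2} = \sqrt{2 + Z}$)
$P = -41921$ ($P = - \frac{164796 - 39033}{3} = \left(- \frac{1}{3}\right) 125763 = -41921$)
$O{\left(K{\left(-22 \right)} \right)} - P = -599 - -41921 = -599 + 41921 = 41322$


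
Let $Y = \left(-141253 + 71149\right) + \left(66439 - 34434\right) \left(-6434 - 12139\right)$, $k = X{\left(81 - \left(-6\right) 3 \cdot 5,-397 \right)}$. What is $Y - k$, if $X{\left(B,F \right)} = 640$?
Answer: $-594499609$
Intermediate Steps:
$k = 640$
$Y = -594498969$ ($Y = -70104 + 32005 \left(-18573\right) = -70104 - 594428865 = -594498969$)
$Y - k = -594498969 - 640 = -594499609$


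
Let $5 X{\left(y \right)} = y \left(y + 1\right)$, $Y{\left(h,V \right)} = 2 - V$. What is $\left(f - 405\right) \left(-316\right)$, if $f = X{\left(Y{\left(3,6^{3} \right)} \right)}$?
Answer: $- \frac{13764012}{5} \approx -2.7528 \cdot 10^{6}$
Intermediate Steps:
$X{\left(y \right)} = \frac{y \left(1 + y\right)}{5}$ ($X{\left(y \right)} = \frac{y \left(y + 1\right)}{5} = \frac{y \left(1 + y\right)}{5}$)
$f = \frac{45582}{5}$ ($f = \frac{\left(2 - 6^{3}\right) \left(1 + \left(2 - 6^{3}\right)\right)}{5} = \frac{\left(2 - 216\right) \left(1 + \left(2 - 216\right)\right)}{5} = \frac{1}{5} \left(-214\right) \left(1 - 214\right) = \frac{1}{5} \left(-214\right) \left(-213\right) = \frac{45582}{5} \approx 9116.4$)
$\left(f - 405\right) \left(-316\right) = \left(\frac{45582}{5} - 405\right) \left(-316\right) = \frac{43557}{5} \left(-316\right) = - \frac{13764012}{5}$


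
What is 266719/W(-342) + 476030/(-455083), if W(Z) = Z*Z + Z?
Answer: 65863712017/53072689626 ≈ 1.2410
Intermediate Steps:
W(Z) = Z + Z² (W(Z) = Z² + Z = Z + Z²)
266719/W(-342) + 476030/(-455083) = 266719/((-342*(1 - 342))) + 476030/(-455083) = 266719/((-342*(-341))) + 476030*(-1/455083) = 266719/116622 - 476030/455083 = 65863712017/53072689626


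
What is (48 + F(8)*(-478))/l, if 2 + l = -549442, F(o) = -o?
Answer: -968/137361 ≈ -0.0070471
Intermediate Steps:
l = -549444 (l = -2 - 549442 = -549444)
(48 + F(8)*(-478))/l = (48 - 1*8*(-478))/(-549444) = (48 - 8*(-478))*(-1/549444) = (48 + 3824)*(-1/549444) = 3872*(-1/549444) = -968/137361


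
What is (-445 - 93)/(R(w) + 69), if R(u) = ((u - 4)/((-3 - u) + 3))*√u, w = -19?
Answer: -15333/1978 - 269*I*√19/1978 ≈ -7.7518 - 0.59279*I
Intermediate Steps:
R(u) = -(-4 + u)/√u (R(u) = ((-4 + u)/((-u)))*√u = ((-4 + u)*(-1/u))*√u = (-(-4 + u)/u)*√u = -(-4 + u)/√u)
(-445 - 93)/(R(w) + 69) = (-445 - 93)/((4 - 1*(-19))/√(-19) + 69) = -538/((-I*√19/19)*(4 + 19) + 69) = -538/(-I*√19/19*23 + 69) = -538/(-23*I*√19/19 + 69) = -538/(69 - 23*I*√19/19)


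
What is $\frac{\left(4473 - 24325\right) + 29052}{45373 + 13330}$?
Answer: $\frac{9200}{58703} \approx 0.15672$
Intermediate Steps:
$\frac{\left(4473 - 24325\right) + 29052}{45373 + 13330} = \frac{\left(4473 - 24325\right) + 29052}{58703} = \left(-19852 + 29052\right) \frac{1}{58703} = 9200 \cdot \frac{1}{58703} = \frac{9200}{58703}$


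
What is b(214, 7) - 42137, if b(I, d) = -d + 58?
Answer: -42086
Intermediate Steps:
b(I, d) = 58 - d
b(214, 7) - 42137 = (58 - 1*7) - 42137 = (58 - 7) - 42137 = 51 - 42137 = -42086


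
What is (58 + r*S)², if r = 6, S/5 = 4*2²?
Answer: 289444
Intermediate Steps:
S = 80 (S = 5*(4*2²) = 5*(4*4) = 5*16 = 80)
(58 + r*S)² = (58 + 6*80)² = (58 + 480)² = 538² = 289444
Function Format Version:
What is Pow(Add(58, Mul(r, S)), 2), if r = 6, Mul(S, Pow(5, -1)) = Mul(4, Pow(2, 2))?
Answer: 289444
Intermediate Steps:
S = 80 (S = Mul(5, Mul(4, Pow(2, 2))) = Mul(5, Mul(4, 4)) = Mul(5, 16) = 80)
Pow(Add(58, Mul(r, S)), 2) = Pow(Add(58, Mul(6, 80)), 2) = Pow(Add(58, 480), 2) = Pow(538, 2) = 289444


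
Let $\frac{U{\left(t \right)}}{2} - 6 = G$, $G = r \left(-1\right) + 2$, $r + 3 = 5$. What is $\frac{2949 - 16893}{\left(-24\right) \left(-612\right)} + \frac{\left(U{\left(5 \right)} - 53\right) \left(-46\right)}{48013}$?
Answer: $- \frac{26741321}{29383956} \approx -0.91007$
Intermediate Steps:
$r = 2$ ($r = -3 + 5 = 2$)
$G = 0$ ($G = 2 \left(-1\right) + 2 = -2 + 2 = 0$)
$U{\left(t \right)} = 12$ ($U{\left(t \right)} = 12 + 2 \cdot 0 = 12 + 0 = 12$)
$\frac{2949 - 16893}{\left(-24\right) \left(-612\right)} + \frac{\left(U{\left(5 \right)} - 53\right) \left(-46\right)}{48013} = \frac{2949 - 16893}{\left(-24\right) \left(-612\right)} + \frac{\left(12 - 53\right) \left(-46\right)}{48013} = \frac{2949 - 16893}{14688} + \left(-41\right) \left(-46\right) \frac{1}{48013} = \left(-13944\right) \frac{1}{14688} + 1886 \cdot \frac{1}{48013} = - \frac{581}{612} + \frac{1886}{48013} = - \frac{26741321}{29383956}$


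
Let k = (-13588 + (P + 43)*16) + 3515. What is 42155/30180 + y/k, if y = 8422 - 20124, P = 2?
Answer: 149488415/56454708 ≈ 2.6479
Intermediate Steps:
y = -11702
k = -9353 (k = (-13588 + (2 + 43)*16) + 3515 = (-13588 + 45*16) + 3515 = (-13588 + 720) + 3515 = -12868 + 3515 = -9353)
42155/30180 + y/k = 42155/30180 - 11702/(-9353) = 42155*(1/30180) - 11702*(-1/9353) = 8431/6036 + 11702/9353 = 149488415/56454708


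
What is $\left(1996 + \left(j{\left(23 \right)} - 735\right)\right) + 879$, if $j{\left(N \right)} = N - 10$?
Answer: $2153$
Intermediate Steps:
$j{\left(N \right)} = -10 + N$
$\left(1996 + \left(j{\left(23 \right)} - 735\right)\right) + 879 = \left(1996 + \left(\left(-10 + 23\right) - 735\right)\right) + 879 = \left(1996 + \left(13 - 735\right)\right) + 879 = \left(1996 - 722\right) + 879 = 1274 + 879 = 2153$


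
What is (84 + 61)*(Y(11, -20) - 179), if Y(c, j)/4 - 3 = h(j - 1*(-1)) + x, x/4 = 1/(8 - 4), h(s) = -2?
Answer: -24795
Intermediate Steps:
x = 1 (x = 4/(8 - 4) = 4/4 = 4*(¼) = 1)
Y(c, j) = 8 (Y(c, j) = 12 + 4*(-2 + 1) = 12 + 4*(-1) = 12 - 4 = 8)
(84 + 61)*(Y(11, -20) - 179) = (84 + 61)*(8 - 179) = 145*(-171) = -24795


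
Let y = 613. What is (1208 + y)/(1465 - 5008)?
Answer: -607/1181 ≈ -0.51397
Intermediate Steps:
(1208 + y)/(1465 - 5008) = (1208 + 613)/(1465 - 5008) = 1821/(-3543) = 1821*(-1/3543) = -607/1181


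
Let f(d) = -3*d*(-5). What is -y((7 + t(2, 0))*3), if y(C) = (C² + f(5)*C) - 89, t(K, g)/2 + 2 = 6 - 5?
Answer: -1261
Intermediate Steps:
t(K, g) = -2 (t(K, g) = -4 + 2*(6 - 5) = -4 + 2*1 = -4 + 2 = -2)
f(d) = 15*d
y(C) = -89 + C² + 75*C (y(C) = (C² + (15*5)*C) - 89 = (C² + 75*C) - 89 = -89 + C² + 75*C)
-y((7 + t(2, 0))*3) = -(-89 + ((7 - 2)*3)² + 75*((7 - 2)*3)) = -(-89 + (5*3)² + 75*(5*3)) = -(-89 + 15² + 75*15) = -(-89 + 225 + 1125) = -1*1261 = -1261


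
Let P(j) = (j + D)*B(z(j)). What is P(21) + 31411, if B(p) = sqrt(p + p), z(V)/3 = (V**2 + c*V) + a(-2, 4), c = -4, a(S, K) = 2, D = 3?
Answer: 31411 + 24*sqrt(2154) ≈ 32525.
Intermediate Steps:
z(V) = 6 - 12*V + 3*V**2 (z(V) = 3*((V**2 - 4*V) + 2) = 3*(2 + V**2 - 4*V) = 6 - 12*V + 3*V**2)
B(p) = sqrt(2)*sqrt(p) (B(p) = sqrt(2*p) = sqrt(2)*sqrt(p))
P(j) = sqrt(2)*sqrt(6 - 12*j + 3*j**2)*(3 + j) (P(j) = (j + 3)*(sqrt(2)*sqrt(6 - 12*j + 3*j**2)) = (3 + j)*(sqrt(2)*sqrt(6 - 12*j + 3*j**2)) = sqrt(2)*sqrt(6 - 12*j + 3*j**2)*(3 + j))
P(21) + 31411 = sqrt(12 - 24*21 + 6*21**2)*(3 + 21) + 31411 = sqrt(12 - 504 + 6*441)*24 + 31411 = sqrt(12 - 504 + 2646)*24 + 31411 = sqrt(2154)*24 + 31411 = 24*sqrt(2154) + 31411 = 31411 + 24*sqrt(2154)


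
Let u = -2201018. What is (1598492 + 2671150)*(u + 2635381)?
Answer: 1854574508046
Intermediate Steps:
(1598492 + 2671150)*(u + 2635381) = (1598492 + 2671150)*(-2201018 + 2635381) = 4269642*434363 = 1854574508046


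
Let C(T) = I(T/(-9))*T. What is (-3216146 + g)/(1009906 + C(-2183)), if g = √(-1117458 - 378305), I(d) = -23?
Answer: -3216146/1060115 + I*√1495763/1060115 ≈ -3.0338 + 0.0011537*I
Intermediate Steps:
g = I*√1495763 (g = √(-1495763) = I*√1495763 ≈ 1223.0*I)
C(T) = -23*T
(-3216146 + g)/(1009906 + C(-2183)) = (-3216146 + I*√1495763)/(1009906 - 23*(-2183)) = (-3216146 + I*√1495763)/(1009906 + 50209) = (-3216146 + I*√1495763)/1060115 = (-3216146 + I*√1495763)*(1/1060115) = -3216146/1060115 + I*√1495763/1060115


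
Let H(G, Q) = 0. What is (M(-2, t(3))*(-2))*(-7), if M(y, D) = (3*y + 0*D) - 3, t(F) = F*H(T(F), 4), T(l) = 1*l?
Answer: -126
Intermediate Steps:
T(l) = l
t(F) = 0 (t(F) = F*0 = 0)
M(y, D) = -3 + 3*y (M(y, D) = (3*y + 0) - 3 = 3*y - 3 = -3 + 3*y)
(M(-2, t(3))*(-2))*(-7) = ((-3 + 3*(-2))*(-2))*(-7) = ((-3 - 6)*(-2))*(-7) = -9*(-2)*(-7) = 18*(-7) = -126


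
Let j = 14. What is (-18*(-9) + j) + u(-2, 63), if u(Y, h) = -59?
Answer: 117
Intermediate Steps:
(-18*(-9) + j) + u(-2, 63) = (-18*(-9) + 14) - 59 = (162 + 14) - 59 = 176 - 59 = 117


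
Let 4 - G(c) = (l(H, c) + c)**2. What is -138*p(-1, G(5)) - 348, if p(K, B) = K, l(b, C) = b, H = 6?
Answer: -210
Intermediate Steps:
G(c) = 4 - (6 + c)**2
-138*p(-1, G(5)) - 348 = -138*(-1) - 348 = 138 - 348 = -210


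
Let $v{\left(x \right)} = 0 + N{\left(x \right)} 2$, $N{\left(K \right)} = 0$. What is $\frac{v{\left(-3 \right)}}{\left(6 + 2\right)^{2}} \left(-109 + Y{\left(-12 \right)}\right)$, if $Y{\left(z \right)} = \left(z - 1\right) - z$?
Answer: $0$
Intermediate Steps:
$v{\left(x \right)} = 0$ ($v{\left(x \right)} = 0 + 0 \cdot 2 = 0 + 0 = 0$)
$Y{\left(z \right)} = -1$ ($Y{\left(z \right)} = \left(-1 + z\right) - z = -1$)
$\frac{v{\left(-3 \right)}}{\left(6 + 2\right)^{2}} \left(-109 + Y{\left(-12 \right)}\right) = \frac{0}{\left(6 + 2\right)^{2}} \left(-109 - 1\right) = \frac{0}{8^{2}} \left(-110\right) = \frac{0}{64} \left(-110\right) = 0 \cdot \frac{1}{64} \left(-110\right) = 0 \left(-110\right) = 0$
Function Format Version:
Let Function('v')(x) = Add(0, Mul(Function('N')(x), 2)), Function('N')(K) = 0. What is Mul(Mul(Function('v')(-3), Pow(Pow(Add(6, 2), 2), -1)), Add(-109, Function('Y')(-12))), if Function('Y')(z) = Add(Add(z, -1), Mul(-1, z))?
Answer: 0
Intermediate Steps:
Function('v')(x) = 0 (Function('v')(x) = Add(0, Mul(0, 2)) = Add(0, 0) = 0)
Function('Y')(z) = -1 (Function('Y')(z) = Add(Add(-1, z), Mul(-1, z)) = -1)
Mul(Mul(Function('v')(-3), Pow(Pow(Add(6, 2), 2), -1)), Add(-109, Function('Y')(-12))) = Mul(Mul(0, Pow(Pow(Add(6, 2), 2), -1)), Add(-109, -1)) = Mul(Mul(0, Pow(Pow(8, 2), -1)), -110) = Mul(Mul(0, Pow(64, -1)), -110) = Mul(Mul(0, Rational(1, 64)), -110) = Mul(0, -110) = 0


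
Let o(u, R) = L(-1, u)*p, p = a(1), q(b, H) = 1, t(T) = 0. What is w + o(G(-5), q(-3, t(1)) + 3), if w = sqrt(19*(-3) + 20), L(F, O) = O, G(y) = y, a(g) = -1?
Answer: 5 + I*sqrt(37) ≈ 5.0 + 6.0828*I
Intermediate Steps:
p = -1
o(u, R) = -u (o(u, R) = u*(-1) = -u)
w = I*sqrt(37) (w = sqrt(-57 + 20) = sqrt(-37) = I*sqrt(37) ≈ 6.0828*I)
w + o(G(-5), q(-3, t(1)) + 3) = I*sqrt(37) - 1*(-5) = I*sqrt(37) + 5 = 5 + I*sqrt(37)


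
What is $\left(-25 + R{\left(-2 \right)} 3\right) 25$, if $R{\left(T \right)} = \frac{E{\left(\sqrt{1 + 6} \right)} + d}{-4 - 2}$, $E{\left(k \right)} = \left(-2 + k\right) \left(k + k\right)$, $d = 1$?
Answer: $- \frac{1625}{2} + 50 \sqrt{7} \approx -680.21$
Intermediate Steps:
$E{\left(k \right)} = 2 k \left(-2 + k\right)$ ($E{\left(k \right)} = \left(-2 + k\right) 2 k = 2 k \left(-2 + k\right)$)
$R{\left(T \right)} = - \frac{1}{6} - \frac{\sqrt{7} \left(-2 + \sqrt{7}\right)}{3}$ ($R{\left(T \right)} = \frac{2 \sqrt{1 + 6} \left(-2 + \sqrt{1 + 6}\right) + 1}{-4 - 2} = \frac{2 \sqrt{7} \left(-2 + \sqrt{7}\right) + 1}{-6} = \left(1 + 2 \sqrt{7} \left(-2 + \sqrt{7}\right)\right) \left(- \frac{1}{6}\right) = - \frac{1}{6} - \frac{\sqrt{7} \left(-2 + \sqrt{7}\right)}{3}$)
$\left(-25 + R{\left(-2 \right)} 3\right) 25 = \left(-25 + \left(- \frac{5}{2} + \frac{2 \sqrt{7}}{3}\right) 3\right) 25 = \left(-25 - \left(\frac{15}{2} - 2 \sqrt{7}\right)\right) 25 = \left(- \frac{65}{2} + 2 \sqrt{7}\right) 25 = - \frac{1625}{2} + 50 \sqrt{7}$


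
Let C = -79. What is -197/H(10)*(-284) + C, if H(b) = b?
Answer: 27579/5 ≈ 5515.8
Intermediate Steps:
-197/H(10)*(-284) + C = -197/10*(-284) - 79 = 27974/5 - 79 = 27579/5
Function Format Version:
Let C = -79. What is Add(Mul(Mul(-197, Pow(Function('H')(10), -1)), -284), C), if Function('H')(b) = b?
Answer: Rational(27579, 5) ≈ 5515.8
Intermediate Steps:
Add(Mul(Mul(-197, Pow(Function('H')(10), -1)), -284), C) = Add(Mul(Mul(-197, Pow(10, -1)), -284), -79) = Add(Mul(Mul(-197, Rational(1, 10)), -284), -79) = Add(Mul(Rational(-197, 10), -284), -79) = Add(Rational(27974, 5), -79) = Rational(27579, 5)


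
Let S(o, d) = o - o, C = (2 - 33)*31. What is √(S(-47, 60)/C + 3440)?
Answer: 4*√215 ≈ 58.651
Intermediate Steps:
C = -961 (C = -31*31 = -961)
S(o, d) = 0
√(S(-47, 60)/C + 3440) = √(0/(-961) + 3440) = √(0*(-1/961) + 3440) = √(0 + 3440) = √3440 = 4*√215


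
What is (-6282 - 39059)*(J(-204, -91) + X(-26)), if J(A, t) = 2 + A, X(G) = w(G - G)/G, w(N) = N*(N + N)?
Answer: 9158882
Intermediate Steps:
w(N) = 2*N² (w(N) = N*(2*N) = 2*N²)
X(G) = 0 (X(G) = (2*(G - G)²)/G = (2*0²)/G = (2*0)/G = 0/G = 0)
(-6282 - 39059)*(J(-204, -91) + X(-26)) = (-6282 - 39059)*((2 - 204) + 0) = -45341*(-202 + 0) = -45341*(-202) = 9158882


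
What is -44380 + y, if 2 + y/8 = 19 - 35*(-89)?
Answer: -19324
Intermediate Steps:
y = 25056 (y = -16 + 8*(19 - 35*(-89)) = -16 + 8*(19 + 3115) = -16 + 8*3134 = -16 + 25072 = 25056)
-44380 + y = -44380 + 25056 = -19324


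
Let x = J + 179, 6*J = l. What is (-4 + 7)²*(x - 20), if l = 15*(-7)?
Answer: 2547/2 ≈ 1273.5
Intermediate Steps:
l = -105
J = -35/2 (J = (⅙)*(-105) = -35/2 ≈ -17.500)
x = 323/2 (x = -35/2 + 179 = 323/2 ≈ 161.50)
(-4 + 7)²*(x - 20) = (-4 + 7)²*(323/2 - 20) = 3²*(283/2) = 9*(283/2) = 2547/2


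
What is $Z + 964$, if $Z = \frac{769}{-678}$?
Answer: $\frac{652823}{678} \approx 962.87$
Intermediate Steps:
$Z = - \frac{769}{678}$ ($Z = 769 \left(- \frac{1}{678}\right) = - \frac{769}{678} \approx -1.1342$)
$Z + 964 = - \frac{769}{678} + 964 = \frac{652823}{678}$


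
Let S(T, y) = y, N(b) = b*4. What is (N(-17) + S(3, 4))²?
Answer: 4096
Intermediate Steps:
N(b) = 4*b
(N(-17) + S(3, 4))² = (4*(-17) + 4)² = (-68 + 4)² = (-64)² = 4096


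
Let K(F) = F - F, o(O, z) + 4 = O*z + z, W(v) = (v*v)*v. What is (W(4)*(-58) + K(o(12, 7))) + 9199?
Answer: 5487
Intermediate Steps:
W(v) = v³ (W(v) = v²*v = v³)
o(O, z) = -4 + z + O*z (o(O, z) = -4 + (O*z + z) = -4 + (z + O*z) = -4 + z + O*z)
K(F) = 0
(W(4)*(-58) + K(o(12, 7))) + 9199 = (4³*(-58) + 0) + 9199 = (64*(-58) + 0) + 9199 = (-3712 + 0) + 9199 = -3712 + 9199 = 5487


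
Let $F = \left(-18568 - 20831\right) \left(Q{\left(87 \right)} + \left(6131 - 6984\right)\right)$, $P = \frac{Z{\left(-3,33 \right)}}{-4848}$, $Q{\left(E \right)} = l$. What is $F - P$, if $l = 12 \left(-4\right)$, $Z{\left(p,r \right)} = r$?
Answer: $\frac{57365574395}{1616} \approx 3.5498 \cdot 10^{7}$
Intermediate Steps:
$l = -48$
$Q{\left(E \right)} = -48$
$P = - \frac{11}{1616}$ ($P = \frac{33}{-4848} = 33 \left(- \frac{1}{4848}\right) = - \frac{11}{1616} \approx -0.0068069$)
$F = 35498499$ ($F = \left(-18568 - 20831\right) \left(-48 + \left(6131 - 6984\right)\right) = - 39399 \left(-48 + \left(6131 - 6984\right)\right) = - 39399 \left(-48 - 853\right) = \left(-39399\right) \left(-901\right) = 35498499$)
$F - P = 35498499 - - \frac{11}{1616} = 35498499 + \frac{11}{1616} = \frac{57365574395}{1616}$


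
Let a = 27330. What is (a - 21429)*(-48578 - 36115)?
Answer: -499773393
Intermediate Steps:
(a - 21429)*(-48578 - 36115) = (27330 - 21429)*(-48578 - 36115) = 5901*(-84693) = -499773393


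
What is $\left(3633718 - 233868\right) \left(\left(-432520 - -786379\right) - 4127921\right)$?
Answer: $-12831244690700$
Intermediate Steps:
$\left(3633718 - 233868\right) \left(\left(-432520 - -786379\right) - 4127921\right) = 3399850 \left(\left(-432520 + 786379\right) - 4127921\right) = 3399850 \left(353859 - 4127921\right) = 3399850 \left(-3774062\right) = -12831244690700$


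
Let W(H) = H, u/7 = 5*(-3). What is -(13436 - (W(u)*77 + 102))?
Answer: -21419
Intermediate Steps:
u = -105 (u = 7*(5*(-3)) = 7*(-15) = -105)
-(13436 - (W(u)*77 + 102)) = -(13436 - (-105*77 + 102)) = -(13436 - (-8085 + 102)) = -(13436 - 1*(-7983)) = -(13436 + 7983) = -1*21419 = -21419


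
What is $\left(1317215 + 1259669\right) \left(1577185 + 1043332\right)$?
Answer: $6752768329028$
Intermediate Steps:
$\left(1317215 + 1259669\right) \left(1577185 + 1043332\right) = 2576884 \cdot 2620517 = 6752768329028$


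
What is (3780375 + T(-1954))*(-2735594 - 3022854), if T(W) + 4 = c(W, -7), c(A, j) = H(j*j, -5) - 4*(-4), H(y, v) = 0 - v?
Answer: -21769190751616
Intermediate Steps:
H(y, v) = -v
c(A, j) = 21 (c(A, j) = -1*(-5) - 4*(-4) = 5 + 16 = 21)
T(W) = 17 (T(W) = -4 + 21 = 17)
(3780375 + T(-1954))*(-2735594 - 3022854) = (3780375 + 17)*(-2735594 - 3022854) = 3780392*(-5758448) = -21769190751616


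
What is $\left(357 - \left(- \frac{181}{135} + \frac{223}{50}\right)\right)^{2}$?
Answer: $\frac{228234552121}{1822500} \approx 1.2523 \cdot 10^{5}$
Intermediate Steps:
$\left(357 - \left(- \frac{181}{135} + \frac{223}{50}\right)\right)^{2} = \left(357 - \frac{4211}{1350}\right)^{2} = \left(\frac{477739}{1350}\right)^{2} = \frac{228234552121}{1822500}$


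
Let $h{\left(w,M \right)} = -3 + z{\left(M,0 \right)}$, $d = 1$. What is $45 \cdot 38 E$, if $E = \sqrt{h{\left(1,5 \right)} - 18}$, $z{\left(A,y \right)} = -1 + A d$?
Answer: $1710 i \sqrt{17} \approx 7050.5 i$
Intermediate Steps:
$z{\left(A,y \right)} = -1 + A$ ($z{\left(A,y \right)} = -1 + A 1 = -1 + A$)
$h{\left(w,M \right)} = -4 + M$ ($h{\left(w,M \right)} = -3 + \left(-1 + M\right) = -4 + M$)
$E = i \sqrt{17}$ ($E = \sqrt{\left(-4 + 5\right) - 18} = \sqrt{1 - 18} = \sqrt{-17} = i \sqrt{17} \approx 4.1231 i$)
$45 \cdot 38 E = 45 \cdot 38 i \sqrt{17} = 1710 i \sqrt{17}$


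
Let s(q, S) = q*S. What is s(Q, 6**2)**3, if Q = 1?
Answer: 46656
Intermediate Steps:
s(q, S) = S*q
s(Q, 6**2)**3 = (6**2*1)**3 = (36*1)**3 = 36**3 = 46656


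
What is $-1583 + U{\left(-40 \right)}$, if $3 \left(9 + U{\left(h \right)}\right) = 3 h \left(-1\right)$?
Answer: $-1552$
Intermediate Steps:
$U{\left(h \right)} = -9 - h$ ($U{\left(h \right)} = -9 + \frac{3 h \left(-1\right)}{3} = -9 + \frac{\left(-3\right) h}{3} = -9 - h$)
$-1583 + U{\left(-40 \right)} = -1583 - -31 = -1583 + \left(-9 + 40\right) = -1583 + 31 = -1552$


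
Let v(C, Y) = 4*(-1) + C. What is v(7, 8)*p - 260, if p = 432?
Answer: 1036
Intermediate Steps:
v(C, Y) = -4 + C
v(7, 8)*p - 260 = (-4 + 7)*432 - 260 = 3*432 - 260 = 1296 - 260 = 1036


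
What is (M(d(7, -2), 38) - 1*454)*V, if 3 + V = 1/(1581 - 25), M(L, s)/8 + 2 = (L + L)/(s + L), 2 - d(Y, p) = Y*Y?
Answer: 8115913/7002 ≈ 1159.1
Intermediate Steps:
d(Y, p) = 2 - Y**2 (d(Y, p) = 2 - Y*Y = 2 - Y**2)
M(L, s) = -16 + 16*L/(L + s) (M(L, s) = -16 + 8*((L + L)/(s + L)) = -16 + 8*((2*L)/(L + s)) = -16 + 8*(2*L/(L + s)) = -16 + 16*L/(L + s))
V = -4667/1556 (V = -3 + 1/(1581 - 25) = -3 + 1/1556 = -4667/1556 ≈ -2.9994)
(M(d(7, -2), 38) - 1*454)*V = (-16*38/((2 - 1*7**2) + 38) - 1*454)*(-4667/1556) = (-16*38/((2 - 1*49) + 38) - 454)*(-4667/1556) = (-16*38/((2 - 49) + 38) - 454)*(-4667/1556) = (-16*38/(-47 + 38) - 454)*(-4667/1556) = (-16*38/(-9) - 454)*(-4667/1556) = (-16*38*(-1/9) - 454)*(-4667/1556) = (608/9 - 454)*(-4667/1556) = -3478/9*(-4667/1556) = 8115913/7002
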